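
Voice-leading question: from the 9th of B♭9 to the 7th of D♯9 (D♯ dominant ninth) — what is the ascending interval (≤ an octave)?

The 9th of B♭9 is C; the 7th of D♯9 (D♯ dominant ninth) is C♯.
C up to C♯ is 1 semitone, a half step wider than a perfect unison, so the interval is augmented.

augmented 1st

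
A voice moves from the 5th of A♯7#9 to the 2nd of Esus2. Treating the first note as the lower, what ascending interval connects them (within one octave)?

minor second

The 5th of A♯7#9 is E♯; the 2nd of Esus2 is F♯.
E♯ up to F♯ is 1 semitone, a half step narrower than a major second, so the interval is minor.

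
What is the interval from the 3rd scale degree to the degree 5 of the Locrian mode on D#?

minor 3rd

D# locrian: D# E F# G# A B C#.
That puts F# below A.
From F# to A: 3 semitones over a third = minor.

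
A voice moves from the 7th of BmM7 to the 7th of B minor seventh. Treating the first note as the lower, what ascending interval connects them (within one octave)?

diminished octave

BmM7 has A# as its 7th, and B minor seventh has A as its 7th.
From A# to A: 11 semitones over an octave = diminished.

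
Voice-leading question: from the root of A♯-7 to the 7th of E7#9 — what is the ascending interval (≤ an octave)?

diminished fourth

A♯-7 has A♯ as its root, and E7#9 has D as its 7th.
From A♯ to D: 4 semitones over a fourth = diminished.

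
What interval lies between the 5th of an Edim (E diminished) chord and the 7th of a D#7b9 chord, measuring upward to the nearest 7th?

augmented second

Edim (E diminished) has Bb as its 5th, and D#7b9 has C# as its 7th.
2 letter names make it a second; at 3 semitones (a half step wider than major) the quality is augmented.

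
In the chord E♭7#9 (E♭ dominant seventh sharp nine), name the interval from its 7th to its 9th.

A3

E♭7#9: E♭, G, B♭, D♭, F♯.
That puts D♭ below F♯.
D♭ up to F♯ is 5 semitones, a half step wider than a major third, so the interval is augmented.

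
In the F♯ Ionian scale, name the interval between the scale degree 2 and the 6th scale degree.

perfect fifth

F♯ major: F♯ G♯ A♯ B C♯ D♯ E♯.
The scale degree 2 is G♯ and the scale degree 6 is D♯.
From G♯ to D♯ is 7 semitones, exactly the perfect fifth.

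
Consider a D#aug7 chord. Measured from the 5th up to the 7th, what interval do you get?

diminished 3rd

D# augmented seventh: D#-F##-A##-C#.
That puts A## below C#.
3 letter names make it a third; at 2 semitones (a whole step narrower than major) the quality is diminished.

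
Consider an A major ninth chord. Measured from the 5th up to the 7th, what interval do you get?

Amaj9 (A major ninth) is spelled A–C#–E–G#–B.
The 5th is E and the 7th is G#.
Counting 3 letters and 4 half steps from E gives a major third.

major third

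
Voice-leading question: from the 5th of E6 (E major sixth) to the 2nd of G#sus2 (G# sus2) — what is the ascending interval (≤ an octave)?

The 5th of E6 (E major sixth) is B; the 2nd of G#sus2 (G# sus2) is A#.
Counting 7 letters and 11 half steps from B gives a major seventh.

M7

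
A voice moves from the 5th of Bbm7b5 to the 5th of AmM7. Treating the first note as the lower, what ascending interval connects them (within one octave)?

augmented seventh

Bbm7b5 has Fb as its 5th, and AmM7 has E as its 5th.
From Fb to E: 12 semitones over a seventh = augmented.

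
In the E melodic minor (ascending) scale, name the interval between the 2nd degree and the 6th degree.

E melodic minor: E F# G A B C# D#.
The 2nd degree is F# and the 6th scale degree is C#.
From F# to C# is 7 semitones, exactly the perfect fifth.

P5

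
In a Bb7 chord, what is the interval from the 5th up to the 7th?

minor third

Bb7 (Bb dominant seventh) is spelled Bb-D-F-Ab.
5th = F; 7th = Ab.
From F to Ab: 3 semitones over a third = minor.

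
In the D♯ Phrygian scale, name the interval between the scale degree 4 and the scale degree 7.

perfect 4th

The scale runs D♯ E F♯ G♯ A♯ B C♯.
The scale degree 4 is G♯ and the 7th degree is C♯.
G♯ up to C♯ spans 4 letter names and 5 semitones — a perfect fourth.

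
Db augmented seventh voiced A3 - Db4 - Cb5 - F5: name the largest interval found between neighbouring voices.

minor seventh

Adjacent intervals: A3→Db4 = diminished fourth; Db4→Cb5 = minor seventh; Cb5→F5 = augmented fourth.
The largest is Db4 to Cb5, a minor seventh (10 semitones).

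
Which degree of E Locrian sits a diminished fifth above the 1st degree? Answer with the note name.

The scale is E F G A Bb C D.
The 1st degree is E; a diminished fifth above that is Bb — scale degree 5.

Bb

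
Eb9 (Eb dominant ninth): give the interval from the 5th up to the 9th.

perfect fifth

Eb9: Eb G Bb Db F.
5th = Bb; 9th = F.
Counting 5 letters and 7 half steps from Bb gives a perfect fifth.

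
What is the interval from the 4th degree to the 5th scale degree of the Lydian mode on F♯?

Spelling the Lydian mode on F♯: F♯ G♯ A♯ B♯ C♯ D♯ E♯.
4th degree = B♯; 5th scale degree = C♯.
From B♯ to C♯: 1 semitone over a second = minor.

minor second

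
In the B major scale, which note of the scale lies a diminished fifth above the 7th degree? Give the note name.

E

The scale is B C# D# E F# G# A#.
The 7th degree is A#; a diminished fifth above that is E — scale degree 4.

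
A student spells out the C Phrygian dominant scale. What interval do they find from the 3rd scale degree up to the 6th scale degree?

C phrygian dominant: C D♭ E F G A♭ B♭.
The 3rd scale degree is E and the scale degree 6 is A♭.
4 letter names make it a fourth; at 4 semitones (a half step narrower than perfect) the quality is diminished.

diminished 4th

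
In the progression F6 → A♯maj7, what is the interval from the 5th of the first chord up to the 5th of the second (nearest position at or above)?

F6 has C as its 5th, and A♯maj7 has E♯ as its 5th.
C up to E♯ is 5 semitones, a half step wider than a major third, so the interval is augmented.

A3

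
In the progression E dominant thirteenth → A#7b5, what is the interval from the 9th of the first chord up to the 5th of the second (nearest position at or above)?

minor seventh

The 9th of E dominant thirteenth is F#; the 5th of A#7b5 is E.
7 letter names make it a seventh; at 10 semitones (a half step narrower than major) the quality is minor.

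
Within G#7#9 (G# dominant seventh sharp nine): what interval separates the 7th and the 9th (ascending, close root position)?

augmented third

G#7#9 (G# dominant seventh sharp nine) is spelled G#, B#, D#, F#, A##.
So we need the interval from F# up to A##.
From F# to A##: 5 semitones over a third = augmented.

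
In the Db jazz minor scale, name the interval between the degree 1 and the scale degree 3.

minor third

Spelling the Db jazz minor scale: Db Eb Fb Gb Ab Bb C.
Degree 1 = Db; scale degree 3 = Fb.
Db up to Fb is 3 semitones, a half step narrower than a major third, so the interval is minor.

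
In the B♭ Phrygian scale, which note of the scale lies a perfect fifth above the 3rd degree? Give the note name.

Ab

The scale is B♭ C♭ D♭ E♭ F G♭ A♭.
The 3rd degree is D♭; a perfect fifth above that is A♭ — scale degree 7.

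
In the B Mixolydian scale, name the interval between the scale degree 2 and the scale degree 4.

minor 3rd

Spelling the B Mixolydian scale: B C♯ D♯ E F♯ G♯ A.
So we need the interval from C♯ up to E.
3 letter names make it a third; at 3 semitones (a half step narrower than major) the quality is minor.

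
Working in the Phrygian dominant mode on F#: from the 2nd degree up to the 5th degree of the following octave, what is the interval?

A11

Spelling the Phrygian dominant mode on F#: F# G A# B C# D E.
2nd degree = G; 5th scale degree (up an octave) = C#.
11 letter names make it an eleventh; at 18 semitones (a half step wider than perfect) the quality is augmented.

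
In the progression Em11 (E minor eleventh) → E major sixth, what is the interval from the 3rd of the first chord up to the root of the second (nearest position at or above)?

major 6th

The 3rd of Em11 (E minor eleventh) is G; the root of E major sixth is E.
Counting 6 letters and 9 half steps from G gives a major sixth.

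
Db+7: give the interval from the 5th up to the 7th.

diminished 3rd

Spelling the chord: Db F A Cb.
The 5th is A and the 7th is Cb.
3 letter names make it a third; at 2 semitones (a whole step narrower than major) the quality is diminished.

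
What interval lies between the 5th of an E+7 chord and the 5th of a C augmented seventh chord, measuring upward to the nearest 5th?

m6

The 5th of E+7 is B#; the 5th of C augmented seventh is G#.
6 letter names make it a sixth; at 8 semitones (a half step narrower than major) the quality is minor.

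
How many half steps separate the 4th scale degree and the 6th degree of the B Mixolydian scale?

4

The scale is B C# D# E F# G# A.
E up to G# is a major third — 4 semitones.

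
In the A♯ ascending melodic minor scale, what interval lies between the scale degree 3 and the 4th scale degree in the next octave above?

The scale runs A♯ B♯ C♯ D♯ E♯ F𝄪 G𝄪.
Scale degree 3 = C♯; degree 4 (up an octave) = D♯.
C♯ up to D♯ spans 9 letter names and 14 semitones — a major ninth.

major 9th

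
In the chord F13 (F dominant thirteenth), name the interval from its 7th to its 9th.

F13 (F dominant thirteenth) is spelled F–A–C–E♭–G–D.
So we need the interval from E♭ up to G.
E♭ up to G spans 3 letter names and 4 semitones — a major third.

M3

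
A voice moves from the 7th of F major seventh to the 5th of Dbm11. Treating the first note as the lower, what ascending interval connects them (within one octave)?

diminished 4th

F major seventh has E as its 7th, and Dbm11 has Ab as its 5th.
E up to Ab is 4 semitones, a half step narrower than a perfect fourth, so the interval is diminished.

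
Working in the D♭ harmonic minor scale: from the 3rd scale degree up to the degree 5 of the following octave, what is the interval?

Spelling the D♭ harmonic minor scale: D♭ E♭ F♭ G♭ A♭ B𝄫 C.
3rd scale degree = F♭; 5th degree (up an octave) = A♭.
Counting 10 letters and 16 half steps from F♭ gives a major tenth.

major 10th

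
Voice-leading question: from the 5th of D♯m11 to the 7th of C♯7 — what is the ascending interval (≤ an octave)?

D♯m11 has A♯ as its 5th, and C♯7 has B as its 7th.
2 letter names make it a second; at 1 semitone (a half step narrower than major) the quality is minor.

minor second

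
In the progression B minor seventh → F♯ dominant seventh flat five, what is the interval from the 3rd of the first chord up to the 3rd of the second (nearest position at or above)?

augmented fifth

The 3rd of B minor seventh is D; the 3rd of F♯ dominant seventh flat five is A♯.
D up to A♯ is 8 semitones, a half step wider than a perfect fifth, so the interval is augmented.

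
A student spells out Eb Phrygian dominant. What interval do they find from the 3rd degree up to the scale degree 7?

Spelling Eb Phrygian dominant: Eb Fb G Ab Bb Cb Db.
So we need the interval from G up to Db.
G up to Db is 6 semitones, a half step narrower than a perfect fifth, so the interval is diminished.

d5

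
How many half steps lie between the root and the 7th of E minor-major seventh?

Spelling the chord: E–G–B–D♯.
E to D♯ is a major seventh: 11 semitones.

11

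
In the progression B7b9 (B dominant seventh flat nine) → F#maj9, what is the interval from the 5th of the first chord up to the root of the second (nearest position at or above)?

B7b9 (B dominant seventh flat nine) has F# as its 5th, and F#maj9 has F# as its root.
F# up to F# spans 1 letter names and 0 semitones — a perfect unison.

perfect 1st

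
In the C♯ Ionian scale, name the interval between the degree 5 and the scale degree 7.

major third

C♯ major: C♯ D♯ E♯ F♯ G♯ A♯ B♯.
The degree 5 is G♯ and the scale degree 7 is B♯.
G♯ up to B♯ spans 3 letter names and 4 semitones — a major third.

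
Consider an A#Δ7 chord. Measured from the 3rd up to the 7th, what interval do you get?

The chord tones of A# major seventh are A#, C##, E#, G##.
The 3rd is C## and the 7th is G##.
Counting 5 letters and 7 half steps from C## gives a perfect fifth.

perfect fifth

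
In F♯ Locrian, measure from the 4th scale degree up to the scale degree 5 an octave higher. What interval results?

Spelling F♯ Locrian: F♯ G A B C D E.
That puts B below C.
From B to C: 13 semitones over a ninth = minor.

minor 9th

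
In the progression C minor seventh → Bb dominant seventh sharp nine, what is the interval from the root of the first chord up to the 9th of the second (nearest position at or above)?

augmented unison

The root of C minor seventh is C; the 9th of Bb dominant seventh sharp nine is C#.
C up to C# is 1 semitone, a half step wider than a perfect unison, so the interval is augmented.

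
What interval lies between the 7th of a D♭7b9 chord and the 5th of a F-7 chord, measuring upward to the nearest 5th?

The 7th of D♭7b9 is C♭; the 5th of F-7 is C.
From C♭ to C: 1 semitone over a unison = augmented.

augmented 1st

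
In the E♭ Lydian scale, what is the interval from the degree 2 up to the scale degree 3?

major second

The scale runs E♭ F G A B♭ C D.
So we need the interval from F up to G.
F up to G spans 2 letter names and 2 semitones — a major second.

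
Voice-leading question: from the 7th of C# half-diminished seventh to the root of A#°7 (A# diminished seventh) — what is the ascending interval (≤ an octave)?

M7

C# half-diminished seventh has B as its 7th, and A#°7 (A# diminished seventh) has A# as its root.
B up to A# spans 7 letter names and 11 semitones — a major seventh.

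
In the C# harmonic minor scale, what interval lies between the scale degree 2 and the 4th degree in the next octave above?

The scale runs C# D# E F# G# A B#.
That puts D# below F#.
D# up to F# is 15 semitones, a half step narrower than a major tenth, so the interval is minor.

minor tenth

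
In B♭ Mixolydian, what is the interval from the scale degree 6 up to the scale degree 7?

The scale runs B♭ C D E♭ F G A♭.
Scale degree 6 = G; degree 7 = A♭.
2 letter names make it a second; at 1 semitone (a half step narrower than major) the quality is minor.

minor 2nd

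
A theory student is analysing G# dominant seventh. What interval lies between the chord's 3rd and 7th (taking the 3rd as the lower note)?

G#7: G#-B#-D#-F#.
So we need the interval from B# up to F#.
B# up to F# is 6 semitones, a half step narrower than a perfect fifth, so the interval is diminished.

diminished fifth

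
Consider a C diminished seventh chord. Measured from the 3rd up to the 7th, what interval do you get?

diminished fifth

The chord tones of Cdim7 are C–Eb–Gb–Bbb.
So we need the interval from Eb up to Bbb.
5 letter names make it a fifth; at 6 semitones (a half step narrower than perfect) the quality is diminished.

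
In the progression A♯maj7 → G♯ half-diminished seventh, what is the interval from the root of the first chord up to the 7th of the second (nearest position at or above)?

The root of A♯maj7 is A♯; the 7th of G♯ half-diminished seventh is F♯.
6 letter names make it a sixth; at 8 semitones (a half step narrower than major) the quality is minor.

minor 6th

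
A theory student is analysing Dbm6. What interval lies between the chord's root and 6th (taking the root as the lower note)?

major sixth

Dbmin6 (Db minor sixth) is spelled Db, Fb, Ab, Bb.
Root = Db; 6th = Bb.
Counting 6 letters and 9 half steps from Db gives a major sixth.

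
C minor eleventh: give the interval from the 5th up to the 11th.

Spelling the chord: C E♭ G B♭ D F.
The 5th is G and the 11th is F.
From G to F: 10 semitones over a seventh = minor.

minor seventh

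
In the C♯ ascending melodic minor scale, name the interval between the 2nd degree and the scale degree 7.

major 6th

C♯ melodic minor: C♯ D♯ E F♯ G♯ A♯ B♯.
The 2nd degree is D♯ and the 7th scale degree is B♯.
D♯ up to B♯ spans 6 letter names and 9 semitones — a major sixth.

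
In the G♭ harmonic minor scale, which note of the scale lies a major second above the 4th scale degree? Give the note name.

The scale is G♭ A♭ B𝄫 C♭ D♭ E𝄫 F.
The 4th scale degree is C♭; a major second above that is D♭ — scale degree 5.

Db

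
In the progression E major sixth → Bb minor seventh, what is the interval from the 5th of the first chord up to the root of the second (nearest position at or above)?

diminished 8th

The 5th of E major sixth is B; the root of Bb minor seventh is Bb.
From B to Bb: 11 semitones over an octave = diminished.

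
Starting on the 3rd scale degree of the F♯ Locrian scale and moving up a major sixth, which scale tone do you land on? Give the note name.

The scale is F♯ G A B C D E.
The 3rd scale degree is A; a major sixth above that is F♯ — scale degree 1.

F#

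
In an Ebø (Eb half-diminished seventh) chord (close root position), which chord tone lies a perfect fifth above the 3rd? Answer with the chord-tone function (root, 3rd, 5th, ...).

Ebø7 (Eb half-diminished seventh): Eb, Gb, Bbb, Db.
The 3rd is Gb. A perfect fifth above Gb is Db.
Db is the chord's 7th.

7th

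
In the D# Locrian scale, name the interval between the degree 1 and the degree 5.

D# locrian: D# E F# G# A B C#.
The degree 1 is D# and the 5th degree is A.
From D# to A: 6 semitones over a fifth = diminished.

diminished fifth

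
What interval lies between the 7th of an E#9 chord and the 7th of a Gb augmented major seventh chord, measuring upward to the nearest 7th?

The 7th of E#9 is D#; the 7th of Gb augmented major seventh is F.
From D# to F: 2 semitones over a third = diminished.

d3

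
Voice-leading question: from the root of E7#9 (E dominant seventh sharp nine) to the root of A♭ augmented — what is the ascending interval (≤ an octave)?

The root of E7#9 (E dominant seventh sharp nine) is E; the root of A♭ augmented is A♭.
From E to A♭: 4 semitones over a fourth = diminished.

diminished fourth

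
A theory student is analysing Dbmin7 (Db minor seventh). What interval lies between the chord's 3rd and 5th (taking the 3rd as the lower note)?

major third

Db-7: Db Fb Ab Cb.
3rd = Fb; 5th = Ab.
Counting 3 letters and 4 half steps from Fb gives a major third.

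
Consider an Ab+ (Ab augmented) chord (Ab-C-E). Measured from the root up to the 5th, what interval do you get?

That puts Ab below E.
From Ab to E: 8 semitones over a fifth = augmented.

A5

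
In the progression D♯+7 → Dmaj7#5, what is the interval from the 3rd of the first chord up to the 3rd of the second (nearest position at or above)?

diminished octave

The 3rd of D♯+7 is F𝄪; the 3rd of Dmaj7#5 is F♯.
8 letter names make it an octave; at 11 semitones (a half step narrower than perfect) the quality is diminished.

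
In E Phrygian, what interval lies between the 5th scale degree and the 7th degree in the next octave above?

minor tenth

The scale runs E F G A B C D.
5th scale degree = B; 7th degree (up an octave) = D.
10 letter names make it a tenth; at 15 semitones (a half step narrower than major) the quality is minor.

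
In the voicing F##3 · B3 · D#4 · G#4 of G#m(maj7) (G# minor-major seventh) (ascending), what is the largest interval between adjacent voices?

perfect 4th

Adjacent intervals: F##3→B3 = diminished fourth; B3→D#4 = major third; D#4→G#4 = perfect fourth.
The largest is D#4 to G#4, a perfect fourth (5 semitones).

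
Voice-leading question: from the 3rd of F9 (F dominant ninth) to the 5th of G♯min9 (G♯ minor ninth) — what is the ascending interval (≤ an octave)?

A4

The 3rd of F9 (F dominant ninth) is A; the 5th of G♯min9 (G♯ minor ninth) is D♯.
From A to D♯: 6 semitones over a fourth = augmented.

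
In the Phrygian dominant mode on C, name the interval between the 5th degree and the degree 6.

minor second

The scale runs C Db E F G Ab Bb.
That puts G below Ab.
G up to Ab is 1 semitone, a half step narrower than a major second, so the interval is minor.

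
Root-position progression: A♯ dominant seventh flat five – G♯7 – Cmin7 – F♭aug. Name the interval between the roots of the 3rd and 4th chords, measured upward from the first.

The roots are C and F♭.
From C to F♭: 4 semitones over a fourth = diminished.

d4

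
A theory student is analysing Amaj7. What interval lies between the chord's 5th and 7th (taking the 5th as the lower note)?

major third

The chord tones of Amaj7 are A–C♯–E–G♯.
The 5th is E and the 7th is G♯.
E up to G♯ spans 3 letter names and 4 semitones — a major third.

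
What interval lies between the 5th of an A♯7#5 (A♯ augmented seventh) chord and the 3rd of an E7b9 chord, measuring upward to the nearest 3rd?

A♯7#5 (A♯ augmented seventh) has E𝄪 as its 5th, and E7b9 has G♯ as its 3rd.
3 letter names make it a third; at 2 semitones (a whole step narrower than major) the quality is diminished.

diminished 3rd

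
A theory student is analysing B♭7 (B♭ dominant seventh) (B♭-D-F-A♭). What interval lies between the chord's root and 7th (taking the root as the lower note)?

minor 7th

Root = B♭; 7th = A♭.
B♭ up to A♭ is 10 semitones, a half step narrower than a major seventh, so the interval is minor.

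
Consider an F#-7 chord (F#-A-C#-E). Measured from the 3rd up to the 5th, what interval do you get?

major 3rd

3rd = A; 5th = C#.
A up to C# spans 3 letter names and 4 semitones — a major third.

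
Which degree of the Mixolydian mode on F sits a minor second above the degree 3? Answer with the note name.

The scale is F G A Bb C D Eb.
The degree 3 is A; a minor second above that is Bb — scale degree 4.

Bb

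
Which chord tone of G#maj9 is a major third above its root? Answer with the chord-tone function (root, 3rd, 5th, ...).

G#maj9 (G# major ninth) is spelled G#–B#–D#–F##–A#.
The root is G#. A major third above G# is B#.
B# is the chord's 3rd.

3rd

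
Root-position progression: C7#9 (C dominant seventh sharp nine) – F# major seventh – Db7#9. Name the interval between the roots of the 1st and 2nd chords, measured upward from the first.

The roots are C and F#.
4 letter names make it a fourth; at 6 semitones (a half step wider than perfect) the quality is augmented.

augmented fourth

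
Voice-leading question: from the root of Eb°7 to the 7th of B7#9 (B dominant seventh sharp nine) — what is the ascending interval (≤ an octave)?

augmented 4th

The root of Eb°7 is Eb; the 7th of B7#9 (B dominant seventh sharp nine) is A.
From Eb to A: 6 semitones over a fourth = augmented.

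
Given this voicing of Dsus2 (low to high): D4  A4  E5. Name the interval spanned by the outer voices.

major ninth

The outer voices are D4 and E5.
From D to E is 14 semitones, exactly the major ninth.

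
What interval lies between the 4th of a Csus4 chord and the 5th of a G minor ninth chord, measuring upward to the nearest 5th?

major sixth

The 4th of Csus4 is F; the 5th of G minor ninth is D.
From F to D is 9 semitones, exactly the major sixth.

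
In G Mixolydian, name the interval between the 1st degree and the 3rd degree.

major 3rd

G mixolydian: G A B C D E F.
1st degree = G; scale degree 3 = B.
G up to B spans 3 letter names and 4 semitones — a major third.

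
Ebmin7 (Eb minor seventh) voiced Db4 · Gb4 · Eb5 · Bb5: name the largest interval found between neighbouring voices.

major sixth

Adjacent intervals: Db4→Gb4 = perfect fourth; Gb4→Eb5 = major sixth; Eb5→Bb5 = perfect fifth.
The largest is Gb4 to Eb5, a major sixth (9 semitones).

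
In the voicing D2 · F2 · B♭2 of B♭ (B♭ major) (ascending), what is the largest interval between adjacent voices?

perfect 4th

Adjacent intervals: D2→F2 = minor third; F2→B♭2 = perfect fourth.
The largest is F2 to B♭2, a perfect fourth (5 semitones).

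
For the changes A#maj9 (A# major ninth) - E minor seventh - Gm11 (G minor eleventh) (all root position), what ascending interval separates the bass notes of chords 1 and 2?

The roots are A# and E.
A# up to E is 6 semitones, a half step narrower than a perfect fifth, so the interval is diminished.

diminished fifth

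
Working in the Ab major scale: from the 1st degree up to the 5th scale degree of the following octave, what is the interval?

Spelling the Ab major scale: Ab Bb C Db Eb F G.
So we need the interval from Ab up to Eb.
Counting 12 letters and 19 half steps from Ab gives a perfect twelfth.

perfect twelfth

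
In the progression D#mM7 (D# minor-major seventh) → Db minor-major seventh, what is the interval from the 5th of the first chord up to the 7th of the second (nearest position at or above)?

diminished 3rd

The 5th of D#mM7 (D# minor-major seventh) is A#; the 7th of Db minor-major seventh is C.
3 letter names make it a third; at 2 semitones (a whole step narrower than major) the quality is diminished.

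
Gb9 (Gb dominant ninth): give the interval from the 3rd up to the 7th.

Gb9 (Gb dominant ninth) is spelled Gb, Bb, Db, Fb, Ab.
That puts Bb below Fb.
Bb up to Fb is 6 semitones, a half step narrower than a perfect fifth, so the interval is diminished.
This 3–7 tritone is the characteristic tension at the heart of the dominant sound.

d5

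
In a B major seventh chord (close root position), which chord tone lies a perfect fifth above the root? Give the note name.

B major seventh is spelled B–D♯–F♯–A♯.
The root is B. A perfect fifth above B is F♯.
F♯ is the chord's 5th.

F#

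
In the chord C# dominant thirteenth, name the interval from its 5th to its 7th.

C# dominant thirteenth: C#, E#, G#, B, D#, A#.
That puts G# below B.
From G# to B: 3 semitones over a third = minor.

m3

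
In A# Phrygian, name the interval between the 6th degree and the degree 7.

major second

The scale runs A# B C# D# E# F# G#.
So we need the interval from F# up to G#.
F# up to G# spans 2 letter names and 2 semitones — a major second.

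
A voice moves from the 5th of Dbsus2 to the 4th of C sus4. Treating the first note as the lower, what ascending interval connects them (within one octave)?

Dbsus2 has Ab as its 5th, and C sus4 has F as its 4th.
Ab up to F spans 6 letter names and 9 semitones — a major sixth.

major 6th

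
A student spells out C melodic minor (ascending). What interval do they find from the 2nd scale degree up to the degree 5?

Spelling C melodic minor (ascending): C D Eb F G A B.
So we need the interval from D up to G.
Counting 4 letters and 5 half steps from D gives a perfect fourth.

perfect fourth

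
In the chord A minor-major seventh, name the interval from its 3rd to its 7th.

augmented fifth

Am(maj7) is spelled A–C–E–G#.
That puts C below G#.
C up to G# is 8 semitones, a half step wider than a perfect fifth, so the interval is augmented.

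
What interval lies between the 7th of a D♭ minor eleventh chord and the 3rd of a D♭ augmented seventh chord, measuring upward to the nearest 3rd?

augmented fourth

The 7th of D♭ minor eleventh is C♭; the 3rd of D♭ augmented seventh is F.
4 letter names make it a fourth; at 6 semitones (a half step wider than perfect) the quality is augmented.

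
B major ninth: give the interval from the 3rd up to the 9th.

Bmaj9 is spelled B, D#, F#, A#, C#.
So we need the interval from D# up to C#.
7 letter names make it a seventh; at 10 semitones (a half step narrower than major) the quality is minor.

minor 7th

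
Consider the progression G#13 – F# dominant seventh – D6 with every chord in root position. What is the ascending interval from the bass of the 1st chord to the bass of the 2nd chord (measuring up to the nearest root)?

m7

The roots are G# and F#.
G# up to F# is 10 semitones, a half step narrower than a major seventh, so the interval is minor.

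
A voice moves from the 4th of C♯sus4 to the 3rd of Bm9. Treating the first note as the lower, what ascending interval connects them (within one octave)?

minor sixth

The 4th of C♯sus4 is F♯; the 3rd of Bm9 is D.
From F♯ to D: 8 semitones over a sixth = minor.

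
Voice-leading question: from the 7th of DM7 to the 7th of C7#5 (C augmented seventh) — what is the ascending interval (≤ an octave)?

d7

DM7 has C♯ as its 7th, and C7#5 (C augmented seventh) has B♭ as its 7th.
7 letter names make it a seventh; at 9 semitones (a whole step narrower than major) the quality is diminished.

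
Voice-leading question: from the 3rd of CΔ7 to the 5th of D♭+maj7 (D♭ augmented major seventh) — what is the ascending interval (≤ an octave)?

perfect fourth

The 3rd of CΔ7 is E; the 5th of D♭+maj7 (D♭ augmented major seventh) is A.
Counting 4 letters and 5 half steps from E gives a perfect fourth.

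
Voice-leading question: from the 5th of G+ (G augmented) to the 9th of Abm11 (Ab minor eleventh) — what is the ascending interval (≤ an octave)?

G+ (G augmented) has D# as its 5th, and Abm11 (Ab minor eleventh) has Bb as its 9th.
From D# to Bb: 7 semitones over a sixth = diminished.

diminished sixth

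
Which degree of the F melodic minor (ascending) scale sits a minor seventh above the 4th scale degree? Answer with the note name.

Ab

The scale is F G Ab Bb C D E.
The 4th scale degree is Bb; a minor seventh above that is Ab — scale degree 3.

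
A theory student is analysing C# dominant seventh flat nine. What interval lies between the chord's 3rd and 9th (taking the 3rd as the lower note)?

diminished seventh

Spelling the chord: C#-E#-G#-B-D.
3rd = E#; 9th = D.
7 letter names make it a seventh; at 9 semitones (a whole step narrower than major) the quality is diminished.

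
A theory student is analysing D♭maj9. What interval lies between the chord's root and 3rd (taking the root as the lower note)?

Spelling the chord: D♭ F A♭ C E♭.
Root = D♭; 3rd = F.
From D♭ to F is 4 semitones, exactly the major third.

M3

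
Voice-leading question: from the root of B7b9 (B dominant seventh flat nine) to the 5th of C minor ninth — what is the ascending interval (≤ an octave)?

m6

B7b9 (B dominant seventh flat nine) has B as its root, and C minor ninth has G as its 5th.
From B to G: 8 semitones over a sixth = minor.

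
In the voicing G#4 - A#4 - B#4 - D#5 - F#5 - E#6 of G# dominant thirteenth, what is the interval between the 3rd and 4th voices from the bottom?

minor 3rd

Those voices are B#4 and D#5.
From B# to D#: 3 semitones over a third = minor.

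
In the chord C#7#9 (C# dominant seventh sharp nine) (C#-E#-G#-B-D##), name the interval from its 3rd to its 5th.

The 3rd is E# and the 5th is G#.
From E# to G#: 3 semitones over a third = minor.

minor third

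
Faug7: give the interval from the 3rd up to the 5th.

Faug7 (F augmented seventh) is spelled F A C# Eb.
3rd = A; 5th = C#.
From A to C# is 4 semitones, exactly the major third.

major third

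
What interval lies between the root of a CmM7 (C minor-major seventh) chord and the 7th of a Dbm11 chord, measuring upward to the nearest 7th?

diminished octave

The root of CmM7 (C minor-major seventh) is C; the 7th of Dbm11 is Cb.
8 letter names make it an octave; at 11 semitones (a half step narrower than perfect) the quality is diminished.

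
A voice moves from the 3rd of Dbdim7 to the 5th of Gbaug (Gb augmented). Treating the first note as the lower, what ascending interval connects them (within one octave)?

A6

Dbdim7 has Fb as its 3rd, and Gbaug (Gb augmented) has D as its 5th.
6 letter names make it a sixth; at 10 semitones (a half step wider than major) the quality is augmented.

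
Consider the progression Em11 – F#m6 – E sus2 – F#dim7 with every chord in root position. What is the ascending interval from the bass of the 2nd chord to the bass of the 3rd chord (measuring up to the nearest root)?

The roots are F# and E.
From F# to E: 10 semitones over a seventh = minor.

m7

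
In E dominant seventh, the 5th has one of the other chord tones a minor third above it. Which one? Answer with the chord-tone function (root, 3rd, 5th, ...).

E7: E–G#–B–D.
The 5th is B. A minor third above B is D.
D is the chord's 7th.

7th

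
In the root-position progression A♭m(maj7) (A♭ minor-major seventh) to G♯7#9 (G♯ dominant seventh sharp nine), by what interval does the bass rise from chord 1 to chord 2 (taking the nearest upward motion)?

augmented seventh

The roots are A♭ and G♯.
From A♭ to G♯: 12 semitones over a seventh = augmented.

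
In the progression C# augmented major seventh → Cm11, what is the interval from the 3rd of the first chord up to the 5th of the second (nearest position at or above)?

The 3rd of C# augmented major seventh is E#; the 5th of Cm11 is G.
3 letter names make it a third; at 2 semitones (a whole step narrower than major) the quality is diminished.

diminished third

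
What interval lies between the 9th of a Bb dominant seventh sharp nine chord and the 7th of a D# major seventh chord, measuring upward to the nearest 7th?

Bb dominant seventh sharp nine has C# as its 9th, and D# major seventh has C## as its 7th.
C# up to C## is 1 semitone, a half step wider than a perfect unison, so the interval is augmented.

augmented unison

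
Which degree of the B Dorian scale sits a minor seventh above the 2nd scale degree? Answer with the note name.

The scale is B C# D E F# G# A.
The 2nd scale degree is C#; a minor seventh above that is B — scale degree 1.

B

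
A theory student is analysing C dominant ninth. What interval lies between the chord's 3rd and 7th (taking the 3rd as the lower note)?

diminished fifth

C dominant ninth: C E G Bb D.
The 3rd is E and the 7th is Bb.
From E to Bb: 6 semitones over a fifth = diminished.
This 3–7 tritone is the characteristic tension at the heart of the dominant sound.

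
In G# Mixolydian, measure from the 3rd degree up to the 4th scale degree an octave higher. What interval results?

minor ninth

Spelling G# Mixolydian: G# A# B# C# D# E# F#.
The 3rd degree is B# and the 4th scale degree (up an octave) is C#.
9 letter names make it a ninth; at 13 semitones (a half step narrower than major) the quality is minor.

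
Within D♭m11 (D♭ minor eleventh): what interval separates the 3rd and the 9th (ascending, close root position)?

The chord tones of D♭m11 are D♭-F♭-A♭-C♭-E♭-G♭.
The 3rd is F♭ and the 9th is E♭.
From F♭ to E♭ is 11 semitones, exactly the major seventh.

M7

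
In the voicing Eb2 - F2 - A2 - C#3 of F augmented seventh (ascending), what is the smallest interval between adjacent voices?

Adjacent intervals: Eb2→F2 = major second; F2→A2 = major third; A2→C#3 = major third.
The smallest is Eb2 to F2, a major second (2 semitones).

M2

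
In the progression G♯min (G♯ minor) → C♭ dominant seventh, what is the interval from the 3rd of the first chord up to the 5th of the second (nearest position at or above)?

G♯min (G♯ minor) has B as its 3rd, and C♭ dominant seventh has G♭ as its 5th.
From B to G♭: 7 semitones over a sixth = diminished.

diminished sixth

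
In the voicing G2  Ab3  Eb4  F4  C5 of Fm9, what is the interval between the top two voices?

Those voices are F4 and C5.
F up to C spans 5 letter names and 7 semitones — a perfect fifth.

perfect 5th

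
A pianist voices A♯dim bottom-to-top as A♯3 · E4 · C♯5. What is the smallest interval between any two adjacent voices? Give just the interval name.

diminished 5th

Adjacent intervals: A♯3→E4 = diminished fifth; E4→C♯5 = major sixth.
The smallest is A♯3 to E4, a diminished fifth (6 semitones).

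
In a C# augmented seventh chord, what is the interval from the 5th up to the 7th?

diminished third

The chord tones of C# augmented seventh are C# E# G## B.
5th = G##; 7th = B.
3 letter names make it a third; at 2 semitones (a whole step narrower than major) the quality is diminished.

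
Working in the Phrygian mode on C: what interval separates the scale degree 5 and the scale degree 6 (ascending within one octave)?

minor 2nd

Spelling the Phrygian mode on C: C Db Eb F G Ab Bb.
So we need the interval from G up to Ab.
2 letter names make it a second; at 1 semitone (a half step narrower than major) the quality is minor.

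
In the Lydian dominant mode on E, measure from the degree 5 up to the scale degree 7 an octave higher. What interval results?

The scale runs E F# G# A# B C# D.
The degree 5 is B and the degree 7 (up an octave) is D.
B up to D is 15 semitones, a half step narrower than a major tenth, so the interval is minor.

minor tenth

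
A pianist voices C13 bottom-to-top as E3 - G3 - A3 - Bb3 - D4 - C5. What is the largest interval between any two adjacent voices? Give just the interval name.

minor seventh

Adjacent intervals: E3→G3 = minor third; G3→A3 = major second; A3→Bb3 = minor second; Bb3→D4 = major third; D4→C5 = minor seventh.
The largest is D4 to C5, a minor seventh (10 semitones).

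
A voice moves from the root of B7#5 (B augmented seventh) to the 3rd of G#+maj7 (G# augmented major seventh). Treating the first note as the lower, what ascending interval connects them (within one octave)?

augmented 1st

The root of B7#5 (B augmented seventh) is B; the 3rd of G#+maj7 (G# augmented major seventh) is B#.
From B to B#: 1 semitone over a unison = augmented.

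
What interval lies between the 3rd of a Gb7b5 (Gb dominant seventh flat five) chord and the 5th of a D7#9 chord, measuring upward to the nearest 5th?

major seventh

The 3rd of Gb7b5 (Gb dominant seventh flat five) is Bb; the 5th of D7#9 is A.
Bb up to A spans 7 letter names and 11 semitones — a major seventh.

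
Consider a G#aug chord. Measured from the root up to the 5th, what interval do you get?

The chord tones of G#+ are G#, B#, D##.
So we need the interval from G# up to D##.
From G# to D##: 8 semitones over a fifth = augmented.

augmented fifth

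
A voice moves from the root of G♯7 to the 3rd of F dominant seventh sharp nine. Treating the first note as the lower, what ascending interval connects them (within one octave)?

m2

The root of G♯7 is G♯; the 3rd of F dominant seventh sharp nine is A.
2 letter names make it a second; at 1 semitone (a half step narrower than major) the quality is minor.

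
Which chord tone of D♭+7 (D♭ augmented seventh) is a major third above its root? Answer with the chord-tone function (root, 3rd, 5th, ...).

3rd

D♭aug7 is spelled D♭, F, A, C♭.
The root is D♭. A major third above D♭ is F.
F is the chord's 3rd.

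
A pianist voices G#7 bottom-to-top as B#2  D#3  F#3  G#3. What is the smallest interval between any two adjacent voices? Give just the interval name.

Adjacent intervals: B#2→D#3 = minor third; D#3→F#3 = minor third; F#3→G#3 = major second.
The smallest is F#3 to G#3, a major second (2 semitones).

major second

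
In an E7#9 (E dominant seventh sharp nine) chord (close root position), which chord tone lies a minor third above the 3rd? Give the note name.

B

E dominant seventh sharp nine is spelled E, G#, B, D, F##.
The 3rd is G#. A minor third above G# is B.
B is the chord's 5th.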